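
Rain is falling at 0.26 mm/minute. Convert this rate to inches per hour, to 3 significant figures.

0.26 mm/minute × 0.0393701 in/mm × 60 minute/hour = 0.614 in/hour.

0.614 in/hour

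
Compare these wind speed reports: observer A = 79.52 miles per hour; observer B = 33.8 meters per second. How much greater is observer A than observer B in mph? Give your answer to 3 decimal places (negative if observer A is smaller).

observer B: 33.8 m/s = 75.60845 mph.
Difference: 79.52000 − 75.60845 = 3.912 mph.

3.912 mph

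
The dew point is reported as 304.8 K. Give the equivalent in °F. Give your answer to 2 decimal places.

88.97 °F

First to °C: 31.65 °C.
Then to °F: 88.97 °F.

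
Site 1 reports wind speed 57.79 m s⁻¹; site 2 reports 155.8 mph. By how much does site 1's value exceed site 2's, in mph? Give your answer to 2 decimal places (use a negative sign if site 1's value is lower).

site 1: 57.79 m/s = 129.2725 mph.
Difference: 129.2725 − 155.8000 = -26.53 mph.

-26.53 mph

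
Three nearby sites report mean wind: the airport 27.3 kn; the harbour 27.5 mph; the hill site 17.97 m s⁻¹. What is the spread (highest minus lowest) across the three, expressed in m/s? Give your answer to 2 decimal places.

the airport: 27.3 kt = 14.0443 m/s.
the harbour: 27.5 mph = 12.2936 m/s.
Spread: 17.9700 − 12.2936 = 5.68 m/s.

5.68 m/s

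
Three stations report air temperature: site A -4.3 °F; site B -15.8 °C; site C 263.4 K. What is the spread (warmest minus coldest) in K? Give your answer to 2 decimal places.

site A: -4.3 °F = -20.167 °C.
site C: 263.4 K = -9.750 °C.
Spread: (-9.750) − (-20.167) = 10.417 °C.

10.42 K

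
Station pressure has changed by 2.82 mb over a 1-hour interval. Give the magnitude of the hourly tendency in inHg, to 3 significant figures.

2.82 mb / 1 h × 0.02953 inHg/mb = 0.0833 inHg/h.

0.0833 inHg per hour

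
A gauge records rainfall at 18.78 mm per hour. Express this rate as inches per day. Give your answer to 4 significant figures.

18.78 mm/hour × 0.0393701 in/mm × 24 hour/day = 17.74 in/day.

17.74 in/day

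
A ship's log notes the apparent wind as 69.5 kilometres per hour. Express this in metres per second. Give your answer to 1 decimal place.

19.3 m/s

1 km/h = 0.277778 m/s, so 69.5 × 0.277778 = 19.3 m/s.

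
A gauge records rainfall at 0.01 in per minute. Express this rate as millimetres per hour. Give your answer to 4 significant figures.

15.24 mm/hour

0.01 in/minute × 25.4 mm/in × 60 minute/hour = 15.24 mm/hour.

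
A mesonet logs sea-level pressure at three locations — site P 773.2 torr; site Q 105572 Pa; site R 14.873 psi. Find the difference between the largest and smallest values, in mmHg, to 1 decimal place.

site Q: 105572 Pa = 791.855 mmHg.
site R: 14.873 psi = 769.156 mmHg.
Spread: 791.855 − 769.156 = 22.7 mmHg.

22.7 mmHg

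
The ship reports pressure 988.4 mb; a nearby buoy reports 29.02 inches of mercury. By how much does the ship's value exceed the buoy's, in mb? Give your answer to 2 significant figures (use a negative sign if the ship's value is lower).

5.7 mb

the buoy: 29.02 inHg = 982.730 mb.
Difference: 988.400 − 982.730 = 5.7 mb.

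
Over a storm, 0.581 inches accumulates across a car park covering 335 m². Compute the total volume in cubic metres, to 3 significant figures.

Depth: 0.581 in × 25.4 = 14.7574 mm.
1 mm over 1 m² is 1 L, so volume = 14.7574 × 335 = 4943.729 L = 4.94 m³.

4.94 cubic metres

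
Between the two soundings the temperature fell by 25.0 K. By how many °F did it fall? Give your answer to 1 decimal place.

For a temperature change the 32° offset cancels: Δ°F = 25.0 × 1.8 = 45.0 °F.

45.0 °F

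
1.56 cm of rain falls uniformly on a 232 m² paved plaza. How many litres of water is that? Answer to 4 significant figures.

Depth: 1.56 cm × 10 = 15.6 mm.
1 mm over 1 m² is 1 L, so volume = 15.6 × 232 = 3619.2 L ≈ 3619 L.

3619 litres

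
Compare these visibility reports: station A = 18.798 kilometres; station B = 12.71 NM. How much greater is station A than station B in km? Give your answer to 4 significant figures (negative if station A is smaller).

station B: 12.71 nmi = 23.53892 km.
Difference: 18.79800 − 23.53892 = -4.741 km.

-4.741 km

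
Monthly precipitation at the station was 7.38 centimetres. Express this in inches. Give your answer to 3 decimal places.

2.906 in

1 cm = 0.393701 in, so 7.38 × 0.393701 = 2.906 in.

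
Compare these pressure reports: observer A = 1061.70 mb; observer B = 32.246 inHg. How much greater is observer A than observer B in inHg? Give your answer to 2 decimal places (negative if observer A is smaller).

observer A: 1061.70 mb = 31.3520 inHg.
Difference: 31.3520 − 32.2460 = -0.89 inHg.

-0.89 inHg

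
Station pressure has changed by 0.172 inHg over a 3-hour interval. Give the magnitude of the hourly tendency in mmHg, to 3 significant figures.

1.46 mmHg per hour

0.172 inHg / 3 h × 25.4 mmHg/inHg = 1.46 mmHg/h.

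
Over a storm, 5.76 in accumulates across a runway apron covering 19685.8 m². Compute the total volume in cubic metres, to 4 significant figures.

2880 cubic metres

Depth: 5.76 in × 25.4 = 146.304 mm.
1 mm over 1 m² is 1 L, so volume = 146.304 × 19685.8 = 2880111.3 L = 2880 m³.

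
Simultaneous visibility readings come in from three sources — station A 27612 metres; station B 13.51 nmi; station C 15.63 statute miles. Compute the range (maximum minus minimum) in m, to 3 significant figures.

station B: 13.51 nmi = 25020.52 m.
station C: 15.63 SM = 25154.05 m.
Spread: 27612.00 − 25020.52 = 2590 m.

2590 m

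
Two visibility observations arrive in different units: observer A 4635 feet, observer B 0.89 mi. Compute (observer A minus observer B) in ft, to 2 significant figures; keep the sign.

observer B: 0.89 SM = 4699.20 ft.
Difference: 4635.00 − 4699.20 = -64 ft.

-64 ft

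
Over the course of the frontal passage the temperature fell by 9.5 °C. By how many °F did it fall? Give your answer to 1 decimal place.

17.1 °F

For a temperature change the 32° offset cancels: Δ°F = 9.5 × 1.8 = 17.1 °F.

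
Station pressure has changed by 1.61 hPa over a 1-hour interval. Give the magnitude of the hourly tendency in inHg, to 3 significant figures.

1.61 hPa / 1 h × 0.02953 inHg/hPa = 0.0475 inHg/h.

0.0475 inHg per hour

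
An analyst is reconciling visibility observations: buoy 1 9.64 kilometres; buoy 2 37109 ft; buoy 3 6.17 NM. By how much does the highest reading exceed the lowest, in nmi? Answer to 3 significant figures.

0.965 nmi

buoy 1: 9.64 km = 5.20518 nmi.
buoy 2: 37109 ft = 6.10736 nmi.
Spread: 6.17000 − 5.20518 = 0.965 nmi.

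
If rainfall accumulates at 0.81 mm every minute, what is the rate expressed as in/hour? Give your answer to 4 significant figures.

1.913 in/hour

0.81 mm/minute × 0.0393701 in/mm × 60 minute/hour = 1.913 in/hour.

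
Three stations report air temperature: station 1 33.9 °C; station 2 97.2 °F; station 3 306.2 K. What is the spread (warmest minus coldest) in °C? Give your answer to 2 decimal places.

3.17 °C

station 2: 97.2 °F = 36.222 °C.
station 3: 306.2 K = 33.050 °C.
Spread: 36.222 − 33.050 = 3.172 °C.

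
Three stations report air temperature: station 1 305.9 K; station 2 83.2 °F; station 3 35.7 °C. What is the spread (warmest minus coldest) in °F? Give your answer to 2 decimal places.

station 1: 305.9 K = 32.750 °C.
station 2: 83.2 °F = 28.444 °C.
Spread: 35.700 − 28.444 = 7.256 °C = 13.06 °F.

13.06 °F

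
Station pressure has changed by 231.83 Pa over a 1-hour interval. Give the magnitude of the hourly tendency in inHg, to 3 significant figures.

0.0685 inHg per hour

231.83 Pa / 1 h × 0.0002953 inHg/Pa = 0.0685 inHg/h.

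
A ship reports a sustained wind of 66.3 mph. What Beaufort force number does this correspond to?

Beaufort force 11

66.3 mph = 29.6 m/s, which is Beaufort 11 (violent storm, 28.5–32.6 m/s).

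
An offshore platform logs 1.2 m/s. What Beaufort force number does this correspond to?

1.2 m/s lies in the Beaufort 1 band (light air, 0.3–1.5 m/s).

Beaufort force 1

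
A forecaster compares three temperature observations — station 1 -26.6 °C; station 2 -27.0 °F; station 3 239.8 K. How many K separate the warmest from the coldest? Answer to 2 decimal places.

6.75 K

station 2: -27.0 °F = -32.778 °C.
station 3: 239.8 K = -33.350 °C.
Spread: (-26.600) − (-33.350) = 6.750 °C.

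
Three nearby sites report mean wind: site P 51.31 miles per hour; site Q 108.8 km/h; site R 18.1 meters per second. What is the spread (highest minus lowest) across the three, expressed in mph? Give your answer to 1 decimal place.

27.1 mph

site Q: 108.8 km/h = 67.605 mph.
site R: 18.1 m/s = 40.489 mph.
Spread: 67.605 − 40.489 = 27.1 mph.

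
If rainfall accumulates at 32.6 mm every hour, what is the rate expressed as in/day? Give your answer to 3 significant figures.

30.8 in/day

32.6 mm/hour × 0.0393701 in/mm × 24 hour/day = 30.8 in/day.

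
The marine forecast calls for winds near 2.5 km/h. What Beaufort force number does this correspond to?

2.5 km/h = 0.7 m/s, which is Beaufort 1 (light air, 0.3–1.5 m/s).

Beaufort force 1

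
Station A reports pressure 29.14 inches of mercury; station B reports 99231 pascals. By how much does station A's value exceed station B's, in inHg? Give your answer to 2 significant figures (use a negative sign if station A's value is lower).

station B: 99231 Pa = 29.3029 inHg.
Difference: 29.1400 − 29.3029 = -0.16 inHg.

-0.16 inHg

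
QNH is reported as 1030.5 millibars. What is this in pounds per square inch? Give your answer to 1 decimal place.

1 mb = 0.0145038 psi, so 1030.5 × 0.0145038 = 14.9 psi.

14.9 psi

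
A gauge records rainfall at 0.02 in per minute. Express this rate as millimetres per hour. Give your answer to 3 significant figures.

30.5 mm/hour

0.02 in/minute × 25.4 mm/in × 60 minute/hour = 30.5 mm/hour.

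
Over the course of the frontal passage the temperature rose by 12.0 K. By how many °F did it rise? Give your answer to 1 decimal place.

21.6 °F

Converting a difference, only the 9/5 scale factor applies: Δ°F = 12.0 × 1.8 = 21.6 °F.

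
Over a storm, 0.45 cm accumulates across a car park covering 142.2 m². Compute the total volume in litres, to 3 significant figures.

Depth: 0.45 cm × 10 = 4.5 mm.
1 mm over 1 m² is 1 L, so volume = 4.5 × 142.2 = 639.9 L ≈ 640 L.

640 litres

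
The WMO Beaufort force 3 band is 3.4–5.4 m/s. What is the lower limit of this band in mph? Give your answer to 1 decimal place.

3.4–5.4 m/s × 2.237 = 7.6–12.1 mph.

7.6 mph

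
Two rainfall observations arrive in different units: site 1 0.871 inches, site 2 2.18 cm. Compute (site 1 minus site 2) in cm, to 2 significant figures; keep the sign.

site 1: 0.871 in = 2.21234 cm.
Difference: 2.21234 − 2.18000 = 0.032 cm.

0.032 cm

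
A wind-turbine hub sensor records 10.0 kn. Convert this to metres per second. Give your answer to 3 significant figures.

1 kt = 0.514444 m/s, so 10.0 × 0.514444 = 5.14 m/s.

5.14 m/s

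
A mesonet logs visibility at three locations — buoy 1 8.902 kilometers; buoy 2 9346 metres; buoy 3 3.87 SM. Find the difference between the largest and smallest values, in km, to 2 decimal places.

3.12 km

buoy 2: 9346 m = 9.3460 km.
buoy 3: 3.87 SM = 6.2282 km.
Spread: 9.3460 − 6.2282 = 3.12 km.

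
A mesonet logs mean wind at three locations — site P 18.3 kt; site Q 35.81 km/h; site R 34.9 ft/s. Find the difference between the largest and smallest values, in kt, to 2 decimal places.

2.38 kt

site Q: 35.81 km/h = 19.3359 kt.
site R: 34.9 ft/s = 20.6777 kt.
Spread: 20.6777 − 18.3000 = 2.38 kt.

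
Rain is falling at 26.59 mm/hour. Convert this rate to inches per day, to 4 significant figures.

26.59 mm/hour × 0.0393701 in/mm × 24 hour/day = 25.12 in/day.

25.12 in/day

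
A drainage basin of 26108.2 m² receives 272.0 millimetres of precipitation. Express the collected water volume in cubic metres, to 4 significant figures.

7101 cubic metres

1 mm over 1 m² is 1 L, so volume = 272 × 26108.2 = 7101430.4 L = 7101 m³.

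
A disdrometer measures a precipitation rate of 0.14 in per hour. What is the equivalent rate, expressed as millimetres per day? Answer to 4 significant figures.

85.34 mm/day

0.14 in/hour × 25.4 mm/in × 24 hour/day = 85.34 mm/day.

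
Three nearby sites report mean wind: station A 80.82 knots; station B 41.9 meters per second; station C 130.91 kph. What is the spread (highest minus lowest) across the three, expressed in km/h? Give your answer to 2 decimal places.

19.93 km/h

station A: 80.82 kt = 149.6786 km/h.
station B: 41.9 m/s = 150.8400 km/h.
Spread: 150.8400 − 130.9100 = 19.93 km/h.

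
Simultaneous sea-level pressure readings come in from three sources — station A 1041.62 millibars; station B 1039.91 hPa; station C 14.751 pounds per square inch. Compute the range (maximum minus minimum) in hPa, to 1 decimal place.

24.6 hPa

station A: 1041.62 mb = 1041.620 hPa.
station C: 14.751 psi = 1017.046 hPa.
Spread: 1041.620 − 1017.046 = 24.6 hPa.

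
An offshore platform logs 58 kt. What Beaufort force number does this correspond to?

58 kt lies in the Beaufort 11 band (violent storm, 56–63 kt).

Beaufort force 11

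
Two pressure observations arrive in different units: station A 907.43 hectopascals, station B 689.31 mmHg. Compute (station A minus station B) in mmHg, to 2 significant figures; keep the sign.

-8.7 mmHg

station A: 907.43 hPa = 680.628 mmHg.
Difference: 680.628 − 689.310 = -8.7 mmHg.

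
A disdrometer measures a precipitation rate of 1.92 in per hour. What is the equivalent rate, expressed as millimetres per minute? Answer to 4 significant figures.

1.92 in/hour × 25.4 mm/in × 0.0166667 hour/minute = 0.8128 mm/minute.

0.8128 mm/minute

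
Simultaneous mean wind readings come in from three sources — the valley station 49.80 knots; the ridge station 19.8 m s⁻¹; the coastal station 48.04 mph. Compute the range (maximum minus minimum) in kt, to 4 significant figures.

11.31 kt

the ridge station: 19.8 m/s = 38.4881 kt.
the coastal station: 48.04 mph = 41.7456 kt.
Spread: 49.8000 − 38.4881 = 11.31 kt.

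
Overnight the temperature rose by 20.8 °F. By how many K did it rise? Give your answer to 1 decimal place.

11.6 K

Converting a difference, only the 9/5 scale factor applies: ΔK = 20.8 × 0.5556 = 11.6 K.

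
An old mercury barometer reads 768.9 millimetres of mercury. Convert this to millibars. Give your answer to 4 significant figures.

1 mmHg = 1.33322 mb, so 768.9 × 1.33322 = 1025 mb.

1025 mb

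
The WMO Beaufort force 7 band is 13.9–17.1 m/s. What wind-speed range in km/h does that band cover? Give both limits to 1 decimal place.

13.9–17.1 m/s × 3.6 = 50.0–61.6 km/h.

50.0 to 61.6 km/h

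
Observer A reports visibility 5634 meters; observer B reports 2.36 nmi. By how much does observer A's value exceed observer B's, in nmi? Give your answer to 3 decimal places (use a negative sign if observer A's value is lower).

observer A: 5634 m = 3.04212 nmi.
Difference: 3.04212 − 2.36000 = 0.682 nmi.

0.682 nmi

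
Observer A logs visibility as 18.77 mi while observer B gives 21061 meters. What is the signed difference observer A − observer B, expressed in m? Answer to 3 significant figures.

9150 m

observer A: 18.77 SM = 30207.39 m.
Difference: 30207.39 − 21061.00 = 9150 m.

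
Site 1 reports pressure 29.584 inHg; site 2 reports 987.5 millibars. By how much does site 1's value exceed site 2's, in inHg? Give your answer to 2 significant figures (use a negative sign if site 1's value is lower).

site 2: 987.5 mb = 29.1609 inHg.
Difference: 29.5840 − 29.1609 = 0.42 inHg.

0.42 inHg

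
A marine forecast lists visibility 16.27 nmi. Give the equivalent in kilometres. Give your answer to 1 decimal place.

1 nmi = 1.852 km, so 16.27 × 1.852 = 30.1 km.

30.1 km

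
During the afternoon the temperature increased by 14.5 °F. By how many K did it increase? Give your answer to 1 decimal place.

8.1 K

A change of 1 °C equals a change of 1.8 °F: ΔK = 14.5 × 0.5556 = 8.1 K.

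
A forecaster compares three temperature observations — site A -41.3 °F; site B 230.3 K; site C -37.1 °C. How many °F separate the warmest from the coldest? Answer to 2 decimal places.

site A: -41.3 °F = -40.722 °C.
site B: 230.3 K = -42.850 °C.
Spread: (-37.100) − (-42.850) = 5.750 °C = 10.35 °F.

10.35 °F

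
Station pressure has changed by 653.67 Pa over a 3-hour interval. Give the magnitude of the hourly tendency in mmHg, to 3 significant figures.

653.67 Pa / 3 h × 0.00750062 mmHg/Pa = 1.63 mmHg/h.

1.63 mmHg per hour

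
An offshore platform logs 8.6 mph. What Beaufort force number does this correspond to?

Beaufort force 3

8.6 mph = 3.8 m/s, which is Beaufort 3 (gentle breeze, 3.4–5.4 m/s).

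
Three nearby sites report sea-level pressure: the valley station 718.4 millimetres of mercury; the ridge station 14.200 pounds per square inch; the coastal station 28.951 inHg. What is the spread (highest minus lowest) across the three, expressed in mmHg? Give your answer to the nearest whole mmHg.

17 mmHg

the ridge station: 14.200 psi = 734.35 mmHg.
the coastal station: 28.951 inHg = 735.36 mmHg.
Spread: 735.36 − 718.40 = 17 mmHg.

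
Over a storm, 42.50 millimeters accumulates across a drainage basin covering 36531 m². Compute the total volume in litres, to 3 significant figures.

1 mm over 1 m² is 1 L, so volume = 42.5 × 36531 = 1552567.5 L ≈ 1550000 L.

1550000 litres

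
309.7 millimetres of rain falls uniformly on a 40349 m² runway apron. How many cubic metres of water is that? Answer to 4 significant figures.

1 mm over 1 m² is 1 L, so volume = 309.7 × 40349 = 12496085 L = 12500 m³.

12500 cubic metres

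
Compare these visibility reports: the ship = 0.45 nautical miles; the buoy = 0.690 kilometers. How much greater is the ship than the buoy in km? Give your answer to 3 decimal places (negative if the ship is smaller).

the ship: 0.45 nmi = 0.83340 km.
Difference: 0.83340 − 0.69000 = 0.143 km.

0.143 km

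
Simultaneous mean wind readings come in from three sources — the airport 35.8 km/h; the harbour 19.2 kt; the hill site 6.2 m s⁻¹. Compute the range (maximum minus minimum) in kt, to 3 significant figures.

the airport: 35.8 km/h = 19.3305 kt.
the hill site: 6.2 m/s = 12.0518 kt.
Spread: 19.3305 − 12.0518 = 7.28 kt.

7.28 kt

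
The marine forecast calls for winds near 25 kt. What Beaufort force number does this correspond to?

25 kt lies in the Beaufort 6 band (strong breeze, 22–27 kt).

Beaufort force 6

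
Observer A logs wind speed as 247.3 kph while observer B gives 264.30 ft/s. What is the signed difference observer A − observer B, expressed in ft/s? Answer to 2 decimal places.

observer A: 247.3 km/h = 225.3755 ft/s.
Difference: 225.3755 − 264.3000 = -38.92 ft/s.

-38.92 ft/s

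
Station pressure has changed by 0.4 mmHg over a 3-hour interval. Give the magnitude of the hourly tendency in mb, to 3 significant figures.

0.4 mmHg / 3 h × 1.33322 mb/mmHg = 0.178 mb/h.

0.178 mb per hour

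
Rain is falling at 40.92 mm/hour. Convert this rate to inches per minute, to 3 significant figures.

40.92 mm/hour × 0.0393701 in/mm × 0.0166667 hour/minute = 0.0269 in/minute.

0.0269 in/minute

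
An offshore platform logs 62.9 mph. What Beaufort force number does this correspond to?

62.9 mph = 28.1 m/s, which is Beaufort 10 (storm, 24.5–28.4 m/s).

Beaufort force 10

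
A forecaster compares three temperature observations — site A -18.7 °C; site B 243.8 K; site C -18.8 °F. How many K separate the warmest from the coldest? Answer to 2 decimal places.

site B: 243.8 K = -29.350 °C.
site C: -18.8 °F = -28.222 °C.
Spread: (-18.700) − (-29.350) = 10.650 °C.

10.65 K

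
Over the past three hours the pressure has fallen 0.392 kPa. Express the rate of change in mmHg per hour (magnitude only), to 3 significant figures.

0.392 kPa / 3 h × 7.50062 mmHg/kPa = 0.980 mmHg/h.

0.980 mmHg per hour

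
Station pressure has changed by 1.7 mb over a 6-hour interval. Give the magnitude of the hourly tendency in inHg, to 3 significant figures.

1.7 mb / 6 h × 0.02953 inHg/mb = 0.00837 inHg/h.

0.00837 inHg per hour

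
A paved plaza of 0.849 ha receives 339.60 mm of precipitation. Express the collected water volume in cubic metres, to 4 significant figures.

Area: 0.849 ha = 8490 m².
1 mm over 1 m² is 1 L, so volume = 339.6 × 8490 = 2883204 L = 2883 m³.

2883 cubic metres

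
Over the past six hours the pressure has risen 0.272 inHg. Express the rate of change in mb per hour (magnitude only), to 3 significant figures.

0.272 inHg / 6 h × 33.8639 mb/inHg = 1.54 mb/h.

1.54 mb per hour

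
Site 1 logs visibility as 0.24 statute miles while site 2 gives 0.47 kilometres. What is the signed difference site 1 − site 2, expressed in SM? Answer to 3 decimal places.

site 2: 0.47 km = 0.29204 SM.
Difference: 0.24000 − 0.29204 = -0.052 SM.

-0.052 SM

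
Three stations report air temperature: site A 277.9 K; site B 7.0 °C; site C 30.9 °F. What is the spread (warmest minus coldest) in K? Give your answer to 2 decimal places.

site A: 277.9 K = 4.750 °C.
site C: 30.9 °F = -0.611 °C.
Spread: 7.000 − (-0.611) = 7.611 °C.

7.61 K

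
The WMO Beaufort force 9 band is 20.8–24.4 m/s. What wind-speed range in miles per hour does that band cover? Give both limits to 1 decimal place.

20.8–24.4 m/s × 2.237 = 46.5–54.6 mph.

46.5 to 54.6 mph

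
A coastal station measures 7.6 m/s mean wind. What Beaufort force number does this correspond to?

Beaufort force 4

7.6 m/s lies in the Beaufort 4 band (moderate breeze, 5.5–7.9 m/s).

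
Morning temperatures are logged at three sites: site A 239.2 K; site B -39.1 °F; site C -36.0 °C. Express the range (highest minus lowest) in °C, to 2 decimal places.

site A: 239.2 K = -33.950 °C.
site B: -39.1 °F = -39.500 °C.
Spread: (-33.950) − (-39.500) = 5.550 °C.

5.55 °C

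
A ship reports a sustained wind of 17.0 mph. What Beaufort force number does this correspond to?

Beaufort force 4

17.0 mph = 7.6 m/s, which is Beaufort 4 (moderate breeze, 5.5–7.9 m/s).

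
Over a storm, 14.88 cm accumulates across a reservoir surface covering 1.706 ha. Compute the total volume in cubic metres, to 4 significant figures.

Depth: 14.88 cm × 10 = 148.8 mm.
Area: 1.706 ha = 17060 m².
1 mm over 1 m² is 1 L, so volume = 148.8 × 17060 = 2538528 L = 2539 m³.

2539 cubic metres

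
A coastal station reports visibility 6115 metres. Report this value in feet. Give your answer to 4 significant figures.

1 m = 3.28084 ft, so 6115 × 3.28084 = 20060 ft.

20060 ft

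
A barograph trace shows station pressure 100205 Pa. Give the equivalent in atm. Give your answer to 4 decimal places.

0.9889 atm

1 Pa = 9.86923e-06 atm, so 100205 × 9.86923e-06 = 0.9889 atm.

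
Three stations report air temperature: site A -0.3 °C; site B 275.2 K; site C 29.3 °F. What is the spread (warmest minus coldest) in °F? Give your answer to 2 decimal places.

6.39 °F

site B: 275.2 K = 2.050 °C.
site C: 29.3 °F = -1.500 °C.
Spread: 2.050 − (-1.500) = 3.550 °C = 6.39 °F.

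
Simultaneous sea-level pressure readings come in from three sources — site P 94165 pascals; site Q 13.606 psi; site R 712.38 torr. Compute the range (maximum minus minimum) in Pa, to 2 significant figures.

site Q: 13.606 psi = 93810.07 Pa.
site R: 712.38 mmHg = 94976.20 Pa.
Spread: 94976.20 − 93810.07 = 1200 Pa.

1200 Pa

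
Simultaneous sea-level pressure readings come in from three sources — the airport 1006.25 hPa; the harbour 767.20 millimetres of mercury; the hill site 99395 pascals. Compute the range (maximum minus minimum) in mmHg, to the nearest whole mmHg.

22 mmHg

the airport: 1006.25 hPa = 754.75 mmHg.
the hill site: 99395 Pa = 745.52 mmHg.
Spread: 767.20 − 745.52 = 22 mmHg.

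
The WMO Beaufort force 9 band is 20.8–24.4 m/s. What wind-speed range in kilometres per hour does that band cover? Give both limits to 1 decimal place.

74.9 to 87.8 km/h

20.8–24.4 m/s × 3.6 = 74.9–87.8 km/h.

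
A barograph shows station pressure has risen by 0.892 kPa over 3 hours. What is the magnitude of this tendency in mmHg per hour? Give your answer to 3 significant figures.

0.892 kPa / 3 h × 7.50062 mmHg/kPa = 2.23 mmHg/h.

2.23 mmHg per hour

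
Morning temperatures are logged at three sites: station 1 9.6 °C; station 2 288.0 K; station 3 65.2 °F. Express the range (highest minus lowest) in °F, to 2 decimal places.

15.92 °F

station 2: 288.0 K = 14.850 °C.
station 3: 65.2 °F = 18.444 °C.
Spread: 18.444 − 9.600 = 8.844 °C = 15.92 °F.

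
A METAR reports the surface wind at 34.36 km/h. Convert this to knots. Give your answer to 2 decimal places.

18.55 kt

1 km/h = 0.539957 kt, so 34.36 × 0.539957 = 18.55 kt.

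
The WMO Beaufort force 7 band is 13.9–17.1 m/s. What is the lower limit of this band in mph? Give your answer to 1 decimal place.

31.1 mph

13.9–17.1 m/s × 2.237 = 31.1–38.3 mph.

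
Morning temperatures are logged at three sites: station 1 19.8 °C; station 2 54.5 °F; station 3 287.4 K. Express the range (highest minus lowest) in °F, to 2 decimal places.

13.14 °F

station 2: 54.5 °F = 12.500 °C.
station 3: 287.4 K = 14.250 °C.
Spread: 19.800 − 12.500 = 7.300 °C = 13.14 °F.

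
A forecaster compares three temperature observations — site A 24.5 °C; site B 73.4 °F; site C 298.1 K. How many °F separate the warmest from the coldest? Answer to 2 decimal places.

3.51 °F

site B: 73.4 °F = 23.000 °C.
site C: 298.1 K = 24.950 °C.
Spread: 24.950 − 23.000 = 1.950 °C = 3.51 °F.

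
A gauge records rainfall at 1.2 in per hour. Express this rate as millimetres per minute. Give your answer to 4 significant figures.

0.5080 mm/minute

1.2 in/hour × 25.4 mm/in × 0.0166667 hour/minute = 0.5080 mm/minute.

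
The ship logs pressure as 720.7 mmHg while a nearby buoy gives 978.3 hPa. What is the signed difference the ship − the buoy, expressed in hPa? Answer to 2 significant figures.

the ship: 720.7 mmHg = 960.85 hPa.
Difference: 960.85 − 978.30 = -17 hPa.

-17 hPa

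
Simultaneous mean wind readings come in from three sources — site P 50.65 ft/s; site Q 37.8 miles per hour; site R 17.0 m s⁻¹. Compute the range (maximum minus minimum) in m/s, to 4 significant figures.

site P: 50.65 ft/s = 15.43812 m/s.
site Q: 37.8 mph = 16.89811 m/s.
Spread: 17.00000 − 15.43812 = 1.562 m/s.

1.562 m/s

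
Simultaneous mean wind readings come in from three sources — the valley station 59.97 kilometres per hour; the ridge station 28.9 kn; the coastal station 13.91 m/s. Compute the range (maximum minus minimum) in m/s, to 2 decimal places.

2.75 m/s

the valley station: 59.97 km/h = 16.6583 m/s.
the ridge station: 28.9 kt = 14.8674 m/s.
Spread: 16.6583 − 13.9100 = 2.75 m/s.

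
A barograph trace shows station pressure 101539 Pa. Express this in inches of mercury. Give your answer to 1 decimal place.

1 Pa = 0.0002953 inHg, so 101539 × 0.0002953 = 30.0 inHg.

30.0 inHg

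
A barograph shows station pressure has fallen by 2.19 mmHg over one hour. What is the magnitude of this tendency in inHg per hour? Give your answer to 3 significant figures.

0.0862 inHg per hour

2.19 mmHg / 1 h × 0.0393701 inHg/mmHg = 0.0862 inHg/h.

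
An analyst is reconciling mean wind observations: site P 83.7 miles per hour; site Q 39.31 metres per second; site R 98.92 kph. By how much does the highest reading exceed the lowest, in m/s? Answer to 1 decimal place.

site P: 83.7 mph = 37.417 m/s.
site R: 98.92 km/h = 27.478 m/s.
Spread: 39.310 − 27.478 = 11.8 m/s.

11.8 m/s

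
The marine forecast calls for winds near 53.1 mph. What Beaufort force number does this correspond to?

Beaufort force 9

53.1 mph = 23.7 m/s, which is Beaufort 9 (strong gale, 20.8–24.4 m/s).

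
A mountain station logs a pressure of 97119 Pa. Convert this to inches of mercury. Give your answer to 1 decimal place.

1 Pa = 0.0002953 inHg, so 97119 × 0.0002953 = 28.7 inHg.

28.7 inHg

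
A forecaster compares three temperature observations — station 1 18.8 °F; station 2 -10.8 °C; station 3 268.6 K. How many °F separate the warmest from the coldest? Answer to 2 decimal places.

station 1: 18.8 °F = -7.333 °C.
station 3: 268.6 K = -4.550 °C.
Spread: (-4.550) − (-10.800) = 6.250 °C = 11.25 °F.

11.25 °F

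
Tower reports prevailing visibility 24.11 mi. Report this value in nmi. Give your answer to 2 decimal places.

20.95 nmi

1 SM = 0.868976 nmi, so 24.11 × 0.868976 = 20.95 nmi.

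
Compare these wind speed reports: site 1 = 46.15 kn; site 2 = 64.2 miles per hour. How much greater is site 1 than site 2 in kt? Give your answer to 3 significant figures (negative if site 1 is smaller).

-9.64 kt

site 2: 64.2 mph = 55.7883 kt.
Difference: 46.1500 − 55.7883 = -9.64 kt.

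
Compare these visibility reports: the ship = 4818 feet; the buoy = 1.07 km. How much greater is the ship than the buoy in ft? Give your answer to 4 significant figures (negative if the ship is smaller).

1308 ft

the buoy: 1.07 km = 3510.499 ft.
Difference: 4818.000 − 3510.499 = 1308 ft.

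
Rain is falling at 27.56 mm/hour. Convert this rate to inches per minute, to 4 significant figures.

27.56 mm/hour × 0.0393701 in/mm × 0.0166667 hour/minute = 0.01808 in/minute.

0.01808 in/minute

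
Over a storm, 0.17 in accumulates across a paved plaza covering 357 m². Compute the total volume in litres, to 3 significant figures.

1540 litres

Depth: 0.17 in × 25.4 = 4.318 mm.
1 mm over 1 m² is 1 L, so volume = 4.318 × 357 = 1541.526 L ≈ 1540 L.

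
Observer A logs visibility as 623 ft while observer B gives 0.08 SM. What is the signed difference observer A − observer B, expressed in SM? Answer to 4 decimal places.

observer A: 623 ft = 0.117992 SM.
Difference: 0.117992 − 0.080000 = 0.0380 SM.

0.0380 SM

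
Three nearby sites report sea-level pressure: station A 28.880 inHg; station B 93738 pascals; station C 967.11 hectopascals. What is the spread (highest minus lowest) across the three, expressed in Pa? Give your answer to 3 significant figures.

4060 Pa

station A: 28.880 inHg = 97798.91 Pa.
station C: 967.11 hPa = 96711.00 Pa.
Spread: 97798.91 − 93738.00 = 4060 Pa.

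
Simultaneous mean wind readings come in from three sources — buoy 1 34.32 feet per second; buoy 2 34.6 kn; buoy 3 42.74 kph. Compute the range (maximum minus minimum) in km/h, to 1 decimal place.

26.4 km/h

buoy 1: 34.32 ft/s = 37.659 km/h.
buoy 2: 34.6 kt = 64.079 km/h.
Spread: 64.079 − 37.659 = 26.4 km/h.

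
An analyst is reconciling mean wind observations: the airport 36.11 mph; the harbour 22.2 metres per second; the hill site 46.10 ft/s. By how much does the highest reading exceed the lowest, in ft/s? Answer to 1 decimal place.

26.7 ft/s

the airport: 36.11 mph = 52.961 ft/s.
the harbour: 22.2 m/s = 72.835 ft/s.
Spread: 72.835 − 46.100 = 26.7 ft/s.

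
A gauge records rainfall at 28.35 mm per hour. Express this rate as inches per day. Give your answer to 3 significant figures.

26.8 in/day

28.35 mm/hour × 0.0393701 in/mm × 24 hour/day = 26.8 in/day.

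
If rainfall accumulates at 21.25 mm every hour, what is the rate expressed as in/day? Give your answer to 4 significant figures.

21.25 mm/hour × 0.0393701 in/mm × 24 hour/day = 20.08 in/day.

20.08 in/day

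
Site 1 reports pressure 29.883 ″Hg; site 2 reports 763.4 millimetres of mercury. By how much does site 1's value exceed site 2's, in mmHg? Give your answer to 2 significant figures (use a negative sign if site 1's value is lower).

site 1: 29.883 inHg = 759.028 mmHg.
Difference: 759.028 − 763.400 = -4.4 mmHg.

-4.4 mmHg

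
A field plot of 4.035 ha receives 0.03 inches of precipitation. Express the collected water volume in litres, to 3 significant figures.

30700 litres

Depth: 0.03 in × 25.4 = 0.762 mm.
Area: 4.035 ha = 40350 m².
1 mm over 1 m² is 1 L, so volume = 0.762 × 40350 = 30746.7 L ≈ 30700 L.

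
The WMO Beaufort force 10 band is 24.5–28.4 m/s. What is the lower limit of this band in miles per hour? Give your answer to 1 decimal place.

24.5–28.4 m/s × 2.237 = 54.8–63.5 mph.

54.8 mph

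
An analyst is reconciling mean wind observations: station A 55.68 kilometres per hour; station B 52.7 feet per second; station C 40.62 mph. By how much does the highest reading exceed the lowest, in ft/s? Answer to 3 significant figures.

station A: 55.68 km/h = 50.7437 ft/s.
station C: 40.62 mph = 59.5760 ft/s.
Spread: 59.5760 − 50.7437 = 8.83 ft/s.

8.83 ft/s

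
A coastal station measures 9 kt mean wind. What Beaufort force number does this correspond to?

9 kt lies in the Beaufort 3 band (gentle breeze, 7–10 kt).

Beaufort force 3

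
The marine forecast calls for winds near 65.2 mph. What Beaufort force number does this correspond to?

65.2 mph = 29.1 m/s, which is Beaufort 11 (violent storm, 28.5–32.6 m/s).

Beaufort force 11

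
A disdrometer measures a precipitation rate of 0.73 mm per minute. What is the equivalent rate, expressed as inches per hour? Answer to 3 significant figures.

0.73 mm/minute × 0.0393701 in/mm × 60 minute/hour = 1.72 in/hour.

1.72 in/hour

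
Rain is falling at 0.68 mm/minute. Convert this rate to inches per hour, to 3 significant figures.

0.68 mm/minute × 0.0393701 in/mm × 60 minute/hour = 1.61 in/hour.

1.61 in/hour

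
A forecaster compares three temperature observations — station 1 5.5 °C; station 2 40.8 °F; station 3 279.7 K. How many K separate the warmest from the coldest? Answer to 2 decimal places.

station 2: 40.8 °F = 4.889 °C.
station 3: 279.7 K = 6.550 °C.
Spread: 6.550 − 4.889 = 1.661 °C.

1.66 K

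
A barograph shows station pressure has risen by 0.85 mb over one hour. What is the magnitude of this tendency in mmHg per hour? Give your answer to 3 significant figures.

0.638 mmHg per hour

0.85 mb / 1 h × 0.750062 mmHg/mb = 0.638 mmHg/h.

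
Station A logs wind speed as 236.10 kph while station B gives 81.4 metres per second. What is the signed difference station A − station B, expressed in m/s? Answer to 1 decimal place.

-15.8 m/s

station A: 236.10 km/h = 65.583 m/s.
Difference: 65.583 − 81.400 = -15.8 m/s.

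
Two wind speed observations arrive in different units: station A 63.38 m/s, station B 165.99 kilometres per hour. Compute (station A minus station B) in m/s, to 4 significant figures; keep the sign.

17.27 m/s

station B: 165.99 km/h = 46.1083 m/s.
Difference: 63.3800 − 46.1083 = 17.27 m/s.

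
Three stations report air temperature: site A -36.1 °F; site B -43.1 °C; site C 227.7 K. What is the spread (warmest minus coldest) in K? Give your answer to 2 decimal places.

site A: -36.1 °F = -37.833 °C.
site C: 227.7 K = -45.450 °C.
Spread: (-37.833) − (-45.450) = 7.617 °C.

7.62 K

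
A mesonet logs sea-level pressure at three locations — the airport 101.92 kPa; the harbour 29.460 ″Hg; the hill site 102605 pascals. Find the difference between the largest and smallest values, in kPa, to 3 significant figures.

2.84 kPa

the harbour: 29.460 inHg = 99.7630 kPa.
the hill site: 102605 Pa = 102.6050 kPa.
Spread: 102.6050 − 99.7630 = 2.84 kPa.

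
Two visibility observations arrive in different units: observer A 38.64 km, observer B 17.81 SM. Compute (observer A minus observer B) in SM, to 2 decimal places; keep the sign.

6.20 SM

observer A: 38.64 km = 24.0098 SM.
Difference: 24.0098 − 17.8100 = 6.20 SM.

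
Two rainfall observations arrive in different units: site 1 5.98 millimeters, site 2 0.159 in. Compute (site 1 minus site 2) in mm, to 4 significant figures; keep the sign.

1.941 mm

site 2: 0.159 in = 4.03860 mm.
Difference: 5.98000 − 4.03860 = 1.941 mm.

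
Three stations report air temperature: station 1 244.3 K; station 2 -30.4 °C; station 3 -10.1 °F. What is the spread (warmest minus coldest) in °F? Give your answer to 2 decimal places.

12.62 °F

station 1: 244.3 K = -28.850 °C.
station 3: -10.1 °F = -23.389 °C.
Spread: (-23.389) − (-30.400) = 7.011 °C = 12.62 °F.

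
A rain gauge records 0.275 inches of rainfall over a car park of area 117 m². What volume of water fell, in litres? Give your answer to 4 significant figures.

817.2 litres

Depth: 0.275 in × 25.4 = 6.985 mm.
1 mm over 1 m² is 1 L, so volume = 6.985 × 117 = 817.245 L ≈ 817.2 L.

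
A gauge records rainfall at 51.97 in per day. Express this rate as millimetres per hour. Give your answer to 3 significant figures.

55.0 mm/hour

51.97 in/day × 25.4 mm/in × 0.0416667 day/hour = 55.0 mm/hour.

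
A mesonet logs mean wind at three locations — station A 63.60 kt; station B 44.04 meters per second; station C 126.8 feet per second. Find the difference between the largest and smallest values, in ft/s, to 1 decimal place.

37.1 ft/s

station A: 63.60 kt = 107.345 ft/s.
station B: 44.04 m/s = 144.488 ft/s.
Spread: 144.488 − 107.345 = 37.1 ft/s.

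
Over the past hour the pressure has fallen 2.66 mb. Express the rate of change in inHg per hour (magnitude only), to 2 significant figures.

0.079 inHg per hour

2.66 mb / 1 h × 0.02953 inHg/mb = 0.079 inHg/h.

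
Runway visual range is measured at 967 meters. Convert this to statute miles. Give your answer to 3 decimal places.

0.601 SM

1 m = 0.000621371 SM, so 967 × 0.000621371 = 0.601 SM.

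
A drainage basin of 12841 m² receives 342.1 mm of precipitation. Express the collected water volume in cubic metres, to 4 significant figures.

1 mm over 1 m² is 1 L, so volume = 342.1 × 12841 = 4392906.1 L = 4393 m³.

4393 cubic metres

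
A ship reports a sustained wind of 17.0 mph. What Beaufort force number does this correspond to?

17.0 mph = 7.6 m/s, which is Beaufort 4 (moderate breeze, 5.5–7.9 m/s).

Beaufort force 4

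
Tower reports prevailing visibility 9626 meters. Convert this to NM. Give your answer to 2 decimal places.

1 m = 0.000539957 nmi, so 9626 × 0.000539957 = 5.20 nmi.

5.20 nmi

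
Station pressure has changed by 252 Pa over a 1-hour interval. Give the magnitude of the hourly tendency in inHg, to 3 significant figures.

0.0744 inHg per hour

252 Pa / 1 h × 0.0002953 inHg/Pa = 0.0744 inHg/h.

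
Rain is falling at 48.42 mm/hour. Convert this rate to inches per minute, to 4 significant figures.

0.03177 in/minute

48.42 mm/hour × 0.0393701 in/mm × 0.0166667 hour/minute = 0.03177 in/minute.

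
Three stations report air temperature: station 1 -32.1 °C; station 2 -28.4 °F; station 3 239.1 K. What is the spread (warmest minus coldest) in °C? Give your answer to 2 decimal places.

station 2: -28.4 °F = -33.556 °C.
station 3: 239.1 K = -34.050 °C.
Spread: (-32.100) − (-34.050) = 1.950 °C.

1.95 °C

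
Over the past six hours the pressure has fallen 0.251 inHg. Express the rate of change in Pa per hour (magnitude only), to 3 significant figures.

142 Pa per hour

0.251 inHg / 6 h × 3386.39 Pa/inHg = 142 Pa/h.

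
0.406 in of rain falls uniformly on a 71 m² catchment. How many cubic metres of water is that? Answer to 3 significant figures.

Depth: 0.406 in × 25.4 = 10.3124 mm.
1 mm over 1 m² is 1 L, so volume = 10.3124 × 71 = 732.1804 L = 0.732 m³.

0.732 cubic metres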